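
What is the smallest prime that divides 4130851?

4130851 is odd.
Digit sum 22, not divisible by 3.
Ends in 1: not divisible by 5.
7: 4130851 = 7·590121 + 4
11: 4130851 = 11·375531 + 10
13: 4130851 = 13·317757 + 10
17: 4130851 = 17·242991 + 4
19: 4130851 = 19·217413 + 4
23: 4130851 = 23·179602 + 5
29: 4130851 = 29·142443 + 4
31: 4130851 = 31·133253 + 8
37: 4130851 = 37·111644 + 23
41: 4130851 = 41·100752 + 19
43: 4130851 = 43·96066 + 13
47: 4130851 = 47·87890 + 21
53: 4130851 = 53·77940 + 31
59: 4130851 = 59·70014 + 25
61: 4130851 = 61·67718 + 53
67: 4130851 = 67·61654 + 33
71: 4130851 = 71·58181

71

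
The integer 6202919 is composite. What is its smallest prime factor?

47

6202919 is odd.
Digit sum 29, not divisible by 3.
Ends in 9: not divisible by 5.
7: 6202919 = 7·886131 + 2
11: 6202919 = 11·563901 + 8
13: 6202919 = 13·477147 + 8
17: 6202919 = 17·364877 + 10
19: 6202919 = 19·326469 + 8
23: 6202919 = 23·269692 + 3
29: 6202919 = 29·213893 + 22
31: 6202919 = 31·200094 + 5
37: 6202919 = 37·167646 + 17
41: 6202919 = 41·151290 + 29
43: 6202919 = 43·144253 + 40
47: 6202919 = 47·131977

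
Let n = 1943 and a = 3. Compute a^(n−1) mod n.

1600

3^1 ≡ 3 (mod 1943)
3^2 ≡ 3^2 = 9 ≡ 9 (mod 1943)
3^4 ≡ 9^2 = 81 ≡ 81 (mod 1943)
3^8 ≡ 81^2 = 6561 ≡ 732 (mod 1943)
3^16 ≡ 732^2 = 535824 ≡ 1499 (mod 1943)
3^32 ≡ 1499^2 = 2247001 ≡ 893 (mod 1943)
3^64 ≡ 893^2 = 797449 ≡ 819 (mod 1943)
3^128 ≡ 819^2 = 670761 ≡ 426 (mod 1943)
3^256 ≡ 426^2 = 181476 ≡ 777 (mod 1943)
3^512 ≡ 777^2 = 603729 ≡ 1399 (mod 1943)
3^1024 ≡ 1399^2 = 1957201 ≡ 600 (mod 1943)
1942 = 1024 + 512 + 256 + 128 + 16 + 4 + 2 in binary powers of 2.
So 3^1942 ≡ 600 · 1399 · 777 · 426 · 1499 · 81 · 9 ≡ 1600 (mod 1943).
Since 1600 ≠ 1, base 3 is a Fermat witness: 1943 is composite.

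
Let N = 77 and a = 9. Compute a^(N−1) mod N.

9^1 ≡ 9 (mod 77)
9^2 ≡ 9^2 = 81 ≡ 4 (mod 77)
9^4 ≡ 4^2 = 16 ≡ 16 (mod 77)
9^8 ≡ 16^2 = 256 ≡ 25 (mod 77)
9^16 ≡ 25^2 = 625 ≡ 9 (mod 77)
9^32 ≡ 9^2 = 81 ≡ 4 (mod 77)
9^64 ≡ 4^2 = 16 ≡ 16 (mod 77)
76 = 64 + 8 + 4 in binary powers of 2.
So 9^76 ≡ 16 · 25 · 16 ≡ 9 (mod 77).
Since 9 ≠ 1, base 9 is a Fermat witness: 77 is composite.

9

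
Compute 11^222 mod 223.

11^1 ≡ 11 (mod 223)
11^2 ≡ 11^2 = 121 ≡ 121 (mod 223)
11^4 ≡ 121^2 = 14641 ≡ 146 (mod 223)
11^8 ≡ 146^2 = 21316 ≡ 131 (mod 223)
11^16 ≡ 131^2 = 17161 ≡ 213 (mod 223)
11^32 ≡ 213^2 = 45369 ≡ 100 (mod 223)
11^64 ≡ 100^2 = 10000 ≡ 188 (mod 223)
11^128 ≡ 188^2 = 35344 ≡ 110 (mod 223)
222 = 128 + 64 + 16 + 8 + 4 + 2 in binary powers of 2.
So 11^222 ≡ 110 · 188 · 213 · 131 · 146 · 121 ≡ 1 (mod 223).
Since the result is 1, base 11 gives no evidence that 223 is composite.

1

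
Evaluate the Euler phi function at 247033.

Factor: 247033 = 53 · 59 · 79.
φ(247033) = (53−1) · (59−1) · (79−1) = 52 · 58 · 78 = 235248.

235248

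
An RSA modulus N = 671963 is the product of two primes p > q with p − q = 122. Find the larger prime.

883

Since p = q + 122, we have 671963 = q(q + 122), so q² + 122q − 671963 = 0.
Discriminant: 122² + 4·671963 = 14884 + 2687852 = 2702736; √2702736 = 1644.
q = (−122 + 1644)/2 = 761, and p = q + 122 = 883.
Check: 761 · 883 = 671963.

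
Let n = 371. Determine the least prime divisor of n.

371 is odd.
Digit sum 11, not divisible by 3.
Ends in 1: not divisible by 5.
7: 371 = 7·53

7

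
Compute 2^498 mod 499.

1

2^1 ≡ 2 (mod 499)
2^2 ≡ 2^2 = 4 ≡ 4 (mod 499)
2^4 ≡ 4^2 = 16 ≡ 16 (mod 499)
2^8 ≡ 16^2 = 256 ≡ 256 (mod 499)
2^16 ≡ 256^2 = 65536 ≡ 167 (mod 499)
2^32 ≡ 167^2 = 27889 ≡ 444 (mod 499)
2^64 ≡ 444^2 = 197136 ≡ 31 (mod 499)
2^128 ≡ 31^2 = 961 ≡ 462 (mod 499)
2^256 ≡ 462^2 = 213444 ≡ 371 (mod 499)
498 = 256 + 128 + 64 + 32 + 16 + 2 in binary powers of 2.
So 2^498 ≡ 371 · 462 · 31 · 444 · 167 · 4 ≡ 1 (mod 499).
Since the result is 1, base 2 gives no evidence that 499 is composite.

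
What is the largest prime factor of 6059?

83

6059 = 73 · 83
83 is prime.
So 6059 = 73 · 83; the largest prime factor is 83.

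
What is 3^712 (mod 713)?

3^1 ≡ 3 (mod 713)
3^2 ≡ 3^2 = 9 ≡ 9 (mod 713)
3^4 ≡ 9^2 = 81 ≡ 81 (mod 713)
3^8 ≡ 81^2 = 6561 ≡ 144 (mod 713)
3^16 ≡ 144^2 = 20736 ≡ 59 (mod 713)
3^32 ≡ 59^2 = 3481 ≡ 629 (mod 713)
3^64 ≡ 629^2 = 395641 ≡ 639 (mod 713)
3^128 ≡ 639^2 = 408321 ≡ 485 (mod 713)
3^256 ≡ 485^2 = 235225 ≡ 648 (mod 713)
3^512 ≡ 648^2 = 419904 ≡ 660 (mod 713)
712 = 512 + 128 + 64 + 8 in binary powers of 2.
So 3^712 ≡ 660 · 485 · 639 · 144 ≡ 696 (mod 713).
Since 696 ≠ 1, base 3 is a Fermat witness: 713 is composite.

696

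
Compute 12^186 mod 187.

111

12^1 ≡ 12 (mod 187)
12^2 ≡ 12^2 = 144 ≡ 144 (mod 187)
12^4 ≡ 144^2 = 20736 ≡ 166 (mod 187)
12^8 ≡ 166^2 = 27556 ≡ 67 (mod 187)
12^16 ≡ 67^2 = 4489 ≡ 1 (mod 187)
12^32 ≡ 1^2 = 1 ≡ 1 (mod 187)
12^64 ≡ 1^2 = 1 ≡ 1 (mod 187)
12^128 ≡ 1^2 = 1 ≡ 1 (mod 187)
186 = 128 + 32 + 16 + 8 + 2 in binary powers of 2.
So 12^186 ≡ 1 · 1 · 1 · 67 · 144 ≡ 111 (mod 187).
Since 111 ≠ 1, base 12 is a Fermat witness: 187 is composite.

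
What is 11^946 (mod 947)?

11^1 ≡ 11 (mod 947)
11^2 ≡ 11^2 = 121 ≡ 121 (mod 947)
11^4 ≡ 121^2 = 14641 ≡ 436 (mod 947)
11^8 ≡ 436^2 = 190096 ≡ 696 (mod 947)
11^16 ≡ 696^2 = 484416 ≡ 499 (mod 947)
11^32 ≡ 499^2 = 249001 ≡ 887 (mod 947)
11^64 ≡ 887^2 = 786769 ≡ 759 (mod 947)
11^128 ≡ 759^2 = 576081 ≡ 305 (mod 947)
11^256 ≡ 305^2 = 93025 ≡ 219 (mod 947)
11^512 ≡ 219^2 = 47961 ≡ 611 (mod 947)
946 = 512 + 256 + 128 + 32 + 16 + 2 in binary powers of 2.
So 11^946 ≡ 611 · 219 · 305 · 887 · 499 · 121 ≡ 1 (mod 947).
Since the result is 1, base 11 gives no evidence that 947 is composite.

1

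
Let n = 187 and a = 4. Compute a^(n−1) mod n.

4^1 ≡ 4 (mod 187)
4^2 ≡ 4^2 = 16 ≡ 16 (mod 187)
4^4 ≡ 16^2 = 256 ≡ 69 (mod 187)
4^8 ≡ 69^2 = 4761 ≡ 86 (mod 187)
4^16 ≡ 86^2 = 7396 ≡ 103 (mod 187)
4^32 ≡ 103^2 = 10609 ≡ 137 (mod 187)
4^64 ≡ 137^2 = 18769 ≡ 69 (mod 187)
4^128 ≡ 69^2 = 4761 ≡ 86 (mod 187)
186 = 128 + 32 + 16 + 8 + 2 in binary powers of 2.
So 4^186 ≡ 86 · 137 · 103 · 86 · 16 ≡ 169 (mod 187).
Since 169 ≠ 1, base 4 is a Fermat witness: 187 is composite.

169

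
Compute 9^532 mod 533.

9^1 ≡ 9 (mod 533)
9^2 ≡ 9^2 = 81 ≡ 81 (mod 533)
9^4 ≡ 81^2 = 6561 ≡ 165 (mod 533)
9^8 ≡ 165^2 = 27225 ≡ 42 (mod 533)
9^16 ≡ 42^2 = 1764 ≡ 165 (mod 533)
9^32 ≡ 165^2 = 27225 ≡ 42 (mod 533)
9^64 ≡ 42^2 = 1764 ≡ 165 (mod 533)
9^128 ≡ 165^2 = 27225 ≡ 42 (mod 533)
9^256 ≡ 42^2 = 1764 ≡ 165 (mod 533)
9^512 ≡ 165^2 = 27225 ≡ 42 (mod 533)
532 = 512 + 16 + 4 in binary powers of 2.
So 9^532 ≡ 42 · 165 · 165 ≡ 165 (mod 533).
Since 165 ≠ 1, base 9 is a Fermat witness: 533 is composite.

165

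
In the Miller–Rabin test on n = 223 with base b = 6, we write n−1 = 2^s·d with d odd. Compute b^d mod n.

223 − 1 = 222 = 2^1 · 111, so d = 111.
6^1 ≡ 6 (mod 223)
6^2 ≡ 6^2 = 36 ≡ 36 (mod 223)
6^4 ≡ 36^2 = 1296 ≡ 181 (mod 223)
6^8 ≡ 181^2 = 32761 ≡ 203 (mod 223)
6^16 ≡ 203^2 = 41209 ≡ 177 (mod 223)
6^32 ≡ 177^2 = 31329 ≡ 109 (mod 223)
6^64 ≡ 109^2 = 11881 ≡ 62 (mod 223)
111 = 64 + 32 + 8 + 4 + 2 + 1 in binary powers of 2.
So 6^111 ≡ 62 · 109 · 203 · 181 · 36 · 6 ≡ 222 (mod 223).
Since 6^d ≡ 222 (mod 223), base 6 does not prove 223 composite.

222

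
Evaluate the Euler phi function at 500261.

Factor: 500261 = 59 · 61 · 139.
φ(500261) = (59−1) · (61−1) · (139−1) = 58 · 60 · 138 = 480240.

480240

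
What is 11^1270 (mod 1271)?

811

11^1 ≡ 11 (mod 1271)
11^2 ≡ 11^2 = 121 ≡ 121 (mod 1271)
11^4 ≡ 121^2 = 14641 ≡ 660 (mod 1271)
11^8 ≡ 660^2 = 435600 ≡ 918 (mod 1271)
11^16 ≡ 918^2 = 842724 ≡ 51 (mod 1271)
11^32 ≡ 51^2 = 2601 ≡ 59 (mod 1271)
11^64 ≡ 59^2 = 3481 ≡ 939 (mod 1271)
11^128 ≡ 939^2 = 881721 ≡ 918 (mod 1271)
11^256 ≡ 918^2 = 842724 ≡ 51 (mod 1271)
11^512 ≡ 51^2 = 2601 ≡ 59 (mod 1271)
11^1024 ≡ 59^2 = 3481 ≡ 939 (mod 1271)
1270 = 1024 + 128 + 64 + 32 + 16 + 4 + 2 in binary powers of 2.
So 11^1270 ≡ 939 · 918 · 939 · 59 · 51 · 660 · 121 ≡ 811 (mod 1271).
Since 811 ≠ 1, base 11 is a Fermat witness: 1271 is composite.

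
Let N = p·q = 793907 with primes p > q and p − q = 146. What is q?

Since p = q + 146, we have 793907 = q(q + 146), so q² + 146q − 793907 = 0.
Discriminant: 146² + 4·793907 = 21316 + 3175628 = 3196944; √3196944 = 1788.
q = (−146 + 1788)/2 = 821, and p = q + 146 = 967.
Check: 821 · 967 = 793907.

821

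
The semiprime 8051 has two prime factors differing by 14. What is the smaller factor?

83

Since p = q + 14, we have 8051 = q(q + 14), so q² + 14q − 8051 = 0.
Discriminant: 14² + 4·8051 = 196 + 32204 = 32400; √32400 = 180.
q = (−14 + 180)/2 = 83, and p = q + 14 = 97.
Check: 83 · 97 = 8051.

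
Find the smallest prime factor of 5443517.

5443517 is odd.
Digit sum 29, not divisible by 3.
Ends in 7: not divisible by 5.
7: 5443517 = 7·777645 + 2
11: 5443517 = 11·494865 + 2
13: 5443517 = 13·418732 + 1
17: 5443517 = 17·320206 + 15
19: 5443517 = 19·286500 + 17
23: 5443517 = 23·236674 + 15
29: 5443517 = 29·187707 + 14
31: 5443517 = 31·175597 + 10
37: 5443517 = 37·147122 + 3
41: 5443517 = 41·132768 + 29
43: 5443517 = 43·126593 + 18
47: 5443517 = 47·115819 + 24
53: 5443517 = 53·102707 + 46
59: 5443517 = 59·92263

59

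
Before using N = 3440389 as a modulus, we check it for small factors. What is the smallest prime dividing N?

53

3440389 is odd.
Digit sum 31, not divisible by 3.
Ends in 9: not divisible by 5.
7: 3440389 = 7·491484 + 1
11: 3440389 = 11·312762 + 7
13: 3440389 = 13·264645 + 4
17: 3440389 = 17·202375 + 14
19: 3440389 = 19·181073 + 2
23: 3440389 = 23·149582 + 3
29: 3440389 = 29·118634 + 3
31: 3440389 = 31·110980 + 9
37: 3440389 = 37·92983 + 18
41: 3440389 = 41·83911 + 38
43: 3440389 = 43·80009 + 2
47: 3440389 = 47·73199 + 36
53: 3440389 = 53·64913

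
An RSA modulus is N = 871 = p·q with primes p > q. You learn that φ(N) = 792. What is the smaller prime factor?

φ(n) = (p−1)(q−1) = n − (p+q) + 1, so p + q = 871 − 792 + 1 = 80.
p and q are the roots of t² − 80t + 871 = 0.
Discriminant: 80² − 4·871 = 6400 − 3484 = 2916; √2916 = 54.
q = (80 − 54)/2 = 13, p = (80 + 54)/2 = 67.
Check: 13 · 67 = 871.

13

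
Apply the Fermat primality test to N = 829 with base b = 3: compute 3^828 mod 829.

3^1 ≡ 3 (mod 829)
3^2 ≡ 3^2 = 9 ≡ 9 (mod 829)
3^4 ≡ 9^2 = 81 ≡ 81 (mod 829)
3^8 ≡ 81^2 = 6561 ≡ 758 (mod 829)
3^16 ≡ 758^2 = 574564 ≡ 67 (mod 829)
3^32 ≡ 67^2 = 4489 ≡ 344 (mod 829)
3^64 ≡ 344^2 = 118336 ≡ 618 (mod 829)
3^128 ≡ 618^2 = 381924 ≡ 584 (mod 829)
3^256 ≡ 584^2 = 341056 ≡ 337 (mod 829)
3^512 ≡ 337^2 = 113569 ≡ 825 (mod 829)
828 = 512 + 256 + 32 + 16 + 8 + 4 in binary powers of 2.
So 3^828 ≡ 825 · 337 · 344 · 67 · 758 · 81 ≡ 1 (mod 829).
Since the result is 1, base 3 gives no evidence that 829 is composite.

1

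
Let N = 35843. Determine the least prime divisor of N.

73

35843 is odd.
Digit sum 23, not divisible by 3.
Ends in 3: not divisible by 5.
7: 35843 = 7·5120 + 3
11: 35843 = 11·3258 + 5
13: 35843 = 13·2757 + 2
17: 35843 = 17·2108 + 7
19: 35843 = 19·1886 + 9
23: 35843 = 23·1558 + 9
29: 35843 = 29·1235 + 28
31: 35843 = 31·1156 + 7
37: 35843 = 37·968 + 27
41: 35843 = 41·874 + 9
43: 35843 = 43·833 + 24
47: 35843 = 47·762 + 29
53: 35843 = 53·676 + 15
59: 35843 = 59·607 + 30
61: 35843 = 61·587 + 36
67: 35843 = 67·534 + 65
71: 35843 = 71·504 + 59
73: 35843 = 73·491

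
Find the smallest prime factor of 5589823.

89

5589823 is odd.
Digit sum 40, not divisible by 3.
Ends in 3: not divisible by 5.
7: 5589823 = 7·798546 + 1
11: 5589823 = 11·508165 + 8
13: 5589823 = 13·429986 + 5
17: 5589823 = 17·328813 + 2
19: 5589823 = 19·294201 + 4
23: 5589823 = 23·243035 + 18
29: 5589823 = 29·192752 + 15
31: 5589823 = 31·180316 + 27
37: 5589823 = 37·151076 + 11
41: 5589823 = 41·136337 + 6
43: 5589823 = 43·129995 + 38
47: 5589823 = 47·118932 + 19
53: 5589823 = 53·105468 + 19
59: 5589823 = 59·94742 + 45
61: 5589823 = 61·91636 + 27
67: 5589823 = 67·83430 + 13
71: 5589823 = 71·78729 + 64
73: 5589823 = 73·76572 + 67
79: 5589823 = 79·70757 + 20
83: 5589823 = 83·67347 + 22
89: 5589823 = 89·62807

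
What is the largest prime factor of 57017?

67

57017 = 23 · 2479
2479 = 37 · 67
67 is prime.
So 57017 = 23 · 37 · 67; the largest prime factor is 67.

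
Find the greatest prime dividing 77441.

37

77441 = 7 · 11063
11063 = 13 · 851
851 = 23 · 37
37 is prime.
So 77441 = 7 · 13 · 23 · 37; the largest prime factor is 37.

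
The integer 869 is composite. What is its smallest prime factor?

11

869 is odd.
Digit sum 23, not divisible by 3.
Ends in 9: not divisible by 5.
7: 869 = 7·124 + 1
11: 869 = 11·79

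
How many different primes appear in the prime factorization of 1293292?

6

1293292 = 2^2 · 323323
323323 = 7 · 46189
46189 = 11 · 4199
4199 = 13 · 323
323 = 17 · 19
1293292 = 2^2 · 7 · 11 · 13 · 17 · 19, which has 6 distinct prime factors.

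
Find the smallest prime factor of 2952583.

2952583 is odd.
Digit sum 34, not divisible by 3.
Ends in 3: not divisible by 5.
7: 2952583 = 7·421797 + 4
11: 2952583 = 11·268416 + 7
13: 2952583 = 13·227121 + 10
17: 2952583 = 17·173681 + 6
19: 2952583 = 19·155399 + 2
23: 2952583 = 23·128373 + 4
29: 2952583 = 29·101813 + 6
31: 2952583 = 31·95244 + 19
37: 2952583 = 37·79799 + 20
41: 2952583 = 41·72014 + 9
43: 2952583 = 43·68664 + 31
47: 2952583 = 47·62820 + 43
53: 2952583 = 53·55709 + 6
59: 2952583 = 59·50043 + 46
61: 2952583 = 61·48403

61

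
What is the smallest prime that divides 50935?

5

50935 is odd.
Digit sum 22, not divisible by 3.
Ends in 5: divisible by 5.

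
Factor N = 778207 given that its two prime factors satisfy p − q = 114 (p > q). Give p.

Since p = q + 114, we have 778207 = q(q + 114), so q² + 114q − 778207 = 0.
Discriminant: 114² + 4·778207 = 12996 + 3112828 = 3125824; √3125824 = 1768.
q = (−114 + 1768)/2 = 827, and p = q + 114 = 941.
Check: 827 · 941 = 778207.

941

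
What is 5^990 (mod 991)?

5^1 ≡ 5 (mod 991)
5^2 ≡ 5^2 = 25 ≡ 25 (mod 991)
5^4 ≡ 25^2 = 625 ≡ 625 (mod 991)
5^8 ≡ 625^2 = 390625 ≡ 171 (mod 991)
5^16 ≡ 171^2 = 29241 ≡ 502 (mod 991)
5^32 ≡ 502^2 = 252004 ≡ 290 (mod 991)
5^64 ≡ 290^2 = 84100 ≡ 856 (mod 991)
5^128 ≡ 856^2 = 732736 ≡ 387 (mod 991)
5^256 ≡ 387^2 = 149769 ≡ 128 (mod 991)
5^512 ≡ 128^2 = 16384 ≡ 528 (mod 991)
990 = 512 + 256 + 128 + 64 + 16 + 8 + 4 + 2 in binary powers of 2.
So 5^990 ≡ 528 · 128 · 387 · 856 · 502 · 171 · 625 · 25 ≡ 1 (mod 991).
Since the result is 1, base 5 gives no evidence that 991 is composite.

1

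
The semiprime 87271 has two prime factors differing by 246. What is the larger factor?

Since p = q + 246, we have 87271 = q(q + 246), so q² + 246q − 87271 = 0.
Discriminant: 246² + 4·87271 = 60516 + 349084 = 409600; √409600 = 640.
q = (−246 + 640)/2 = 197, and p = q + 246 = 443.
Check: 197 · 443 = 87271.

443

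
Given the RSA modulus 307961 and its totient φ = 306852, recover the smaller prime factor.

φ(n) = (p−1)(q−1) = n − (p+q) + 1, so p + q = 307961 − 306852 + 1 = 1110.
p and q are the roots of t² − 1110t + 307961 = 0.
Discriminant: 1110² − 4·307961 = 1232100 − 1231844 = 256; √256 = 16.
q = (1110 − 16)/2 = 547, p = (1110 + 16)/2 = 563.
Check: 547 · 563 = 307961.

547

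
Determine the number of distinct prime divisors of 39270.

39270 = 2 · 19635
19635 = 3 · 6545
6545 = 5 · 1309
1309 = 7 · 187
187 = 11 · 17
39270 = 2 · 3 · 5 · 7 · 11 · 17, which has 6 distinct prime factors.

6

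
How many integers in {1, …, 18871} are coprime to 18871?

Factor: 18871 = 113 · 167.
φ(18871) = (113−1) · (167−1) = 112 · 166 = 18592.

18592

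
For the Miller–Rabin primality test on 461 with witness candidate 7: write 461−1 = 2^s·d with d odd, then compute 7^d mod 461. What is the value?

413

461 − 1 = 460 = 2^2 · 115, so d = 115.
7^1 ≡ 7 (mod 461)
7^2 ≡ 7^2 = 49 ≡ 49 (mod 461)
7^4 ≡ 49^2 = 2401 ≡ 96 (mod 461)
7^8 ≡ 96^2 = 9216 ≡ 457 (mod 461)
7^16 ≡ 457^2 = 208849 ≡ 16 (mod 461)
7^32 ≡ 16^2 = 256 ≡ 256 (mod 461)
7^64 ≡ 256^2 = 65536 ≡ 74 (mod 461)
115 = 64 + 32 + 16 + 2 + 1 in binary powers of 2.
So 7^115 ≡ 74 · 256 · 16 · 49 · 7 ≡ 413 (mod 461).
Squaring chain: 413 → 460; reaches −1, so base 7 does not prove 461 composite.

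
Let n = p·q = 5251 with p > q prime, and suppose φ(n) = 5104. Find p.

89

φ(n) = (p−1)(q−1) = n − (p+q) + 1, so p + q = 5251 − 5104 + 1 = 148.
p and q are the roots of t² − 148t + 5251 = 0.
Discriminant: 148² − 4·5251 = 21904 − 21004 = 900; √900 = 30.
q = (148 − 30)/2 = 59, p = (148 + 30)/2 = 89.
Check: 59 · 89 = 5251.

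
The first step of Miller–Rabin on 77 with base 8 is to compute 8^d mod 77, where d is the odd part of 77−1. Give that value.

29

77 − 1 = 76 = 2^2 · 19, so d = 19.
8^1 ≡ 8 (mod 77)
8^2 ≡ 8^2 = 64 ≡ 64 (mod 77)
8^4 ≡ 64^2 = 4096 ≡ 15 (mod 77)
8^8 ≡ 15^2 = 225 ≡ 71 (mod 77)
8^16 ≡ 71^2 = 5041 ≡ 36 (mod 77)
19 = 16 + 2 + 1 in binary powers of 2.
So 8^19 ≡ 36 · 64 · 8 ≡ 29 (mod 77).
Squaring chain: 29 → 71; never reaches −1, so base 8 is a Miller–Rabin witness that 77 is composite.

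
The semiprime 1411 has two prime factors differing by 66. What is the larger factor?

83

Since p = q + 66, we have 1411 = q(q + 66), so q² + 66q − 1411 = 0.
Discriminant: 66² + 4·1411 = 4356 + 5644 = 10000; √10000 = 100.
q = (−66 + 100)/2 = 17, and p = q + 66 = 83.
Check: 17 · 83 = 1411.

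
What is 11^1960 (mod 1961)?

1210

11^1 ≡ 11 (mod 1961)
11^2 ≡ 11^2 = 121 ≡ 121 (mod 1961)
11^4 ≡ 121^2 = 14641 ≡ 914 (mod 1961)
11^8 ≡ 914^2 = 835396 ≡ 10 (mod 1961)
11^16 ≡ 10^2 = 100 ≡ 100 (mod 1961)
11^32 ≡ 100^2 = 10000 ≡ 195 (mod 1961)
11^64 ≡ 195^2 = 38025 ≡ 766 (mod 1961)
11^128 ≡ 766^2 = 586756 ≡ 417 (mod 1961)
11^256 ≡ 417^2 = 173889 ≡ 1321 (mod 1961)
11^512 ≡ 1321^2 = 1745041 ≡ 1712 (mod 1961)
11^1024 ≡ 1712^2 = 2930944 ≡ 1210 (mod 1961)
1960 = 1024 + 512 + 256 + 128 + 32 + 8 in binary powers of 2.
So 11^1960 ≡ 1210 · 1712 · 1321 · 417 · 195 · 10 ≡ 1210 (mod 1961).
Since 1210 ≠ 1, base 11 is a Fermat witness: 1961 is composite.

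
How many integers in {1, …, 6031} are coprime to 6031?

5832

Factor: 6031 = 37 · 163.
φ(6031) = (37−1) · (163−1) = 36 · 162 = 5832.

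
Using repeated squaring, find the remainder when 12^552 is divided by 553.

12^1 ≡ 12 (mod 553)
12^2 ≡ 12^2 = 144 ≡ 144 (mod 553)
12^4 ≡ 144^2 = 20736 ≡ 275 (mod 553)
12^8 ≡ 275^2 = 75625 ≡ 417 (mod 553)
12^16 ≡ 417^2 = 173889 ≡ 247 (mod 553)
12^32 ≡ 247^2 = 61009 ≡ 179 (mod 553)
12^64 ≡ 179^2 = 32041 ≡ 520 (mod 553)
12^128 ≡ 520^2 = 270400 ≡ 536 (mod 553)
12^256 ≡ 536^2 = 287296 ≡ 289 (mod 553)
12^512 ≡ 289^2 = 83521 ≡ 18 (mod 553)
552 = 512 + 32 + 8 in binary powers of 2.
So 12^552 ≡ 18 · 179 · 417 ≡ 337 (mod 553).
Since 337 ≠ 1, base 12 is a Fermat witness: 553 is composite.

337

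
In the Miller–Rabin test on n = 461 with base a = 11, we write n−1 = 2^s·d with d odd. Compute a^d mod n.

48

461 − 1 = 460 = 2^2 · 115, so d = 115.
11^1 ≡ 11 (mod 461)
11^2 ≡ 11^2 = 121 ≡ 121 (mod 461)
11^4 ≡ 121^2 = 14641 ≡ 350 (mod 461)
11^8 ≡ 350^2 = 122500 ≡ 335 (mod 461)
11^16 ≡ 335^2 = 112225 ≡ 202 (mod 461)
11^32 ≡ 202^2 = 40804 ≡ 236 (mod 461)
11^64 ≡ 236^2 = 55696 ≡ 376 (mod 461)
115 = 64 + 32 + 16 + 2 + 1 in binary powers of 2.
So 11^115 ≡ 376 · 236 · 202 · 121 · 11 ≡ 48 (mod 461).
Squaring chain: 48 → 460; reaches −1, so base 11 does not prove 461 composite.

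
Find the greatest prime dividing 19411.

59

19411 = 7 · 2773
2773 = 47 · 59
59 is prime.
So 19411 = 7 · 47 · 59; the largest prime factor is 59.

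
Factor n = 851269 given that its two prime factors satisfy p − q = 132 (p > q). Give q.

Since p = q + 132, we have 851269 = q(q + 132), so q² + 132q − 851269 = 0.
Discriminant: 132² + 4·851269 = 17424 + 3405076 = 3422500; √3422500 = 1850.
q = (−132 + 1850)/2 = 859, and p = q + 132 = 991.
Check: 859 · 991 = 851269.

859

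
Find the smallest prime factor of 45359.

67

45359 is odd.
Digit sum 26, not divisible by 3.
Ends in 9: not divisible by 5.
7: 45359 = 7·6479 + 6
11: 45359 = 11·4123 + 6
13: 45359 = 13·3489 + 2
17: 45359 = 17·2668 + 3
19: 45359 = 19·2387 + 6
23: 45359 = 23·1972 + 3
29: 45359 = 29·1564 + 3
31: 45359 = 31·1463 + 6
37: 45359 = 37·1225 + 34
41: 45359 = 41·1106 + 13
43: 45359 = 43·1054 + 37
47: 45359 = 47·965 + 4
53: 45359 = 53·855 + 44
59: 45359 = 59·768 + 47
61: 45359 = 61·743 + 36
67: 45359 = 67·677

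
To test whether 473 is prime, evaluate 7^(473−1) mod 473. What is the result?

7^1 ≡ 7 (mod 473)
7^2 ≡ 7^2 = 49 ≡ 49 (mod 473)
7^4 ≡ 49^2 = 2401 ≡ 36 (mod 473)
7^8 ≡ 36^2 = 1296 ≡ 350 (mod 473)
7^16 ≡ 350^2 = 122500 ≡ 466 (mod 473)
7^32 ≡ 466^2 = 217156 ≡ 49 (mod 473)
7^64 ≡ 49^2 = 2401 ≡ 36 (mod 473)
7^128 ≡ 36^2 = 1296 ≡ 350 (mod 473)
7^256 ≡ 350^2 = 122500 ≡ 466 (mod 473)
472 = 256 + 128 + 64 + 16 + 8 in binary powers of 2.
So 7^472 ≡ 466 · 350 · 36 · 466 · 350 ≡ 423 (mod 473).
Since 423 ≠ 1, base 7 is a Fermat witness: 473 is composite.

423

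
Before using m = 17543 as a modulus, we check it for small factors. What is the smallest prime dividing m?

53

17543 is odd.
Digit sum 20, not divisible by 3.
Ends in 3: not divisible by 5.
7: 17543 = 7·2506 + 1
11: 17543 = 11·1594 + 9
13: 17543 = 13·1349 + 6
17: 17543 = 17·1031 + 16
19: 17543 = 19·923 + 6
23: 17543 = 23·762 + 17
29: 17543 = 29·604 + 27
31: 17543 = 31·565 + 28
37: 17543 = 37·474 + 5
41: 17543 = 41·427 + 36
43: 17543 = 43·407 + 42
47: 17543 = 47·373 + 12
53: 17543 = 53·331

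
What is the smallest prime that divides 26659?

26659 is odd.
Digit sum 28, not divisible by 3.
Ends in 9: not divisible by 5.
7: 26659 = 7·3808 + 3
11: 26659 = 11·2423 + 6
13: 26659 = 13·2050 + 9
17: 26659 = 17·1568 + 3
19: 26659 = 19·1403 + 2
23: 26659 = 23·1159 + 2
29: 26659 = 29·919 + 8
31: 26659 = 31·859 + 30
37: 26659 = 37·720 + 19
41: 26659 = 41·650 + 9
43: 26659 = 43·619 + 42
47: 26659 = 47·567 + 10
53: 26659 = 53·503

53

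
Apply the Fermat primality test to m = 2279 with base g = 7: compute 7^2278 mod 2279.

982

7^1 ≡ 7 (mod 2279)
7^2 ≡ 7^2 = 49 ≡ 49 (mod 2279)
7^4 ≡ 49^2 = 2401 ≡ 122 (mod 2279)
7^8 ≡ 122^2 = 14884 ≡ 1210 (mod 2279)
7^16 ≡ 1210^2 = 1464100 ≡ 982 (mod 2279)
7^32 ≡ 982^2 = 964324 ≡ 307 (mod 2279)
7^64 ≡ 307^2 = 94249 ≡ 810 (mod 2279)
7^128 ≡ 810^2 = 656100 ≡ 2027 (mod 2279)
7^256 ≡ 2027^2 = 4108729 ≡ 1971 (mod 2279)
7^512 ≡ 1971^2 = 3884841 ≡ 1425 (mod 2279)
7^1024 ≡ 1425^2 = 2030625 ≡ 36 (mod 2279)
7^2048 ≡ 36^2 = 1296 ≡ 1296 (mod 2279)
2278 = 2048 + 128 + 64 + 32 + 4 + 2 in binary powers of 2.
So 7^2278 ≡ 1296 · 2027 · 810 · 307 · 122 · 49 ≡ 982 (mod 2279).
Since 982 ≠ 1, base 7 is a Fermat witness: 2279 is composite.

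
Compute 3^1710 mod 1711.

3^1 ≡ 3 (mod 1711)
3^2 ≡ 3^2 = 9 ≡ 9 (mod 1711)
3^4 ≡ 9^2 = 81 ≡ 81 (mod 1711)
3^8 ≡ 81^2 = 6561 ≡ 1428 (mod 1711)
3^16 ≡ 1428^2 = 2039184 ≡ 1383 (mod 1711)
3^32 ≡ 1383^2 = 1912689 ≡ 1502 (mod 1711)
3^64 ≡ 1502^2 = 2256004 ≡ 906 (mod 1711)
3^128 ≡ 906^2 = 820836 ≡ 1267 (mod 1711)
3^256 ≡ 1267^2 = 1605289 ≡ 371 (mod 1711)
3^512 ≡ 371^2 = 137641 ≡ 761 (mod 1711)
3^1024 ≡ 761^2 = 579121 ≡ 803 (mod 1711)
1710 = 1024 + 512 + 128 + 32 + 8 + 4 + 2 in binary powers of 2.
So 3^1710 ≡ 803 · 761 · 1267 · 1502 · 1428 · 81 · 9 ≡ 1082 (mod 1711).
Since 1082 ≠ 1, base 3 is a Fermat witness: 1711 is composite.

1082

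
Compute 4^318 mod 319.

4^1 ≡ 4 (mod 319)
4^2 ≡ 4^2 = 16 ≡ 16 (mod 319)
4^4 ≡ 16^2 = 256 ≡ 256 (mod 319)
4^8 ≡ 256^2 = 65536 ≡ 141 (mod 319)
4^16 ≡ 141^2 = 19881 ≡ 103 (mod 319)
4^32 ≡ 103^2 = 10609 ≡ 82 (mod 319)
4^64 ≡ 82^2 = 6724 ≡ 25 (mod 319)
4^128 ≡ 25^2 = 625 ≡ 306 (mod 319)
4^256 ≡ 306^2 = 93636 ≡ 169 (mod 319)
318 = 256 + 32 + 16 + 8 + 4 + 2 in binary powers of 2.
So 4^318 ≡ 169 · 82 · 103 · 141 · 256 · 16 ≡ 284 (mod 319).
Since 284 ≠ 1, base 4 is a Fermat witness: 319 is composite.

284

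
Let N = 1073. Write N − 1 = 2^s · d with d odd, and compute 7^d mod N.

255

1073 − 1 = 1072 = 2^4 · 67, so d = 67.
7^1 ≡ 7 (mod 1073)
7^2 ≡ 7^2 = 49 ≡ 49 (mod 1073)
7^4 ≡ 49^2 = 2401 ≡ 255 (mod 1073)
7^8 ≡ 255^2 = 65025 ≡ 645 (mod 1073)
7^16 ≡ 645^2 = 416025 ≡ 774 (mod 1073)
7^32 ≡ 774^2 = 599076 ≡ 342 (mod 1073)
7^64 ≡ 342^2 = 116964 ≡ 7 (mod 1073)
67 = 64 + 2 + 1 in binary powers of 2.
So 7^67 ≡ 7 · 49 · 7 ≡ 255 (mod 1073).
Squaring chain: 255 → 645 → 774 → 342; never reaches −1, so base 7 is a Miller–Rabin witness that 1073 is composite.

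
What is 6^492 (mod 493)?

268

6^1 ≡ 6 (mod 493)
6^2 ≡ 6^2 = 36 ≡ 36 (mod 493)
6^4 ≡ 36^2 = 1296 ≡ 310 (mod 493)
6^8 ≡ 310^2 = 96100 ≡ 458 (mod 493)
6^16 ≡ 458^2 = 209764 ≡ 239 (mod 493)
6^32 ≡ 239^2 = 57121 ≡ 426 (mod 493)
6^64 ≡ 426^2 = 181476 ≡ 52 (mod 493)
6^128 ≡ 52^2 = 2704 ≡ 239 (mod 493)
6^256 ≡ 239^2 = 57121 ≡ 426 (mod 493)
492 = 256 + 128 + 64 + 32 + 8 + 4 in binary powers of 2.
So 6^492 ≡ 426 · 239 · 52 · 426 · 458 · 310 ≡ 268 (mod 493).
Since 268 ≠ 1, base 6 is a Fermat witness: 493 is composite.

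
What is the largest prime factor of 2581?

89

2581 = 29 · 89
89 is prime.
So 2581 = 29 · 89; the largest prime factor is 89.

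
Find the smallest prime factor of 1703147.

37

1703147 is odd.
Digit sum 23, not divisible by 3.
Ends in 7: not divisible by 5.
7: 1703147 = 7·243306 + 5
11: 1703147 = 11·154831 + 6
13: 1703147 = 13·131011 + 4
17: 1703147 = 17·100185 + 2
19: 1703147 = 19·89639 + 6
23: 1703147 = 23·74049 + 20
29: 1703147 = 29·58729 + 6
31: 1703147 = 31·54940 + 7
37: 1703147 = 37·46031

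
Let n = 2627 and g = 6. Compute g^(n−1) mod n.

1923

6^1 ≡ 6 (mod 2627)
6^2 ≡ 6^2 = 36 ≡ 36 (mod 2627)
6^4 ≡ 36^2 = 1296 ≡ 1296 (mod 2627)
6^8 ≡ 1296^2 = 1679616 ≡ 963 (mod 2627)
6^16 ≡ 963^2 = 927369 ≡ 38 (mod 2627)
6^32 ≡ 38^2 = 1444 ≡ 1444 (mod 2627)
6^64 ≡ 1444^2 = 2085136 ≡ 1925 (mod 2627)
6^128 ≡ 1925^2 = 3705625 ≡ 1555 (mod 2627)
6^256 ≡ 1555^2 = 2418025 ≡ 1185 (mod 2627)
6^512 ≡ 1185^2 = 1404225 ≡ 1407 (mod 2627)
6^1024 ≡ 1407^2 = 1979649 ≡ 1518 (mod 2627)
6^2048 ≡ 1518^2 = 2304324 ≡ 445 (mod 2627)
2626 = 2048 + 512 + 64 + 2 in binary powers of 2.
So 6^2626 ≡ 445 · 1407 · 1925 · 36 ≡ 1923 (mod 2627).
Since 1923 ≠ 1, base 6 is a Fermat witness: 2627 is composite.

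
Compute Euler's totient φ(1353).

Factor: 1353 = 3 · 11 · 41.
φ(1353) = (3−1) · (11−1) · (41−1) = 2 · 10 · 40 = 800.

800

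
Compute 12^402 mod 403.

12^1 ≡ 12 (mod 403)
12^2 ≡ 12^2 = 144 ≡ 144 (mod 403)
12^4 ≡ 144^2 = 20736 ≡ 183 (mod 403)
12^8 ≡ 183^2 = 33489 ≡ 40 (mod 403)
12^16 ≡ 40^2 = 1600 ≡ 391 (mod 403)
12^32 ≡ 391^2 = 152881 ≡ 144 (mod 403)
12^64 ≡ 144^2 = 20736 ≡ 183 (mod 403)
12^128 ≡ 183^2 = 33489 ≡ 40 (mod 403)
12^256 ≡ 40^2 = 1600 ≡ 391 (mod 403)
402 = 256 + 128 + 16 + 2 in binary powers of 2.
So 12^402 ≡ 391 · 40 · 391 · 144 ≡ 66 (mod 403).
Since 66 ≠ 1, base 12 is a Fermat witness: 403 is composite.

66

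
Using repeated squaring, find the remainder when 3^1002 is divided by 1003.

144

3^1 ≡ 3 (mod 1003)
3^2 ≡ 3^2 = 9 ≡ 9 (mod 1003)
3^4 ≡ 9^2 = 81 ≡ 81 (mod 1003)
3^8 ≡ 81^2 = 6561 ≡ 543 (mod 1003)
3^16 ≡ 543^2 = 294849 ≡ 970 (mod 1003)
3^32 ≡ 970^2 = 940900 ≡ 86 (mod 1003)
3^64 ≡ 86^2 = 7396 ≡ 375 (mod 1003)
3^128 ≡ 375^2 = 140625 ≡ 205 (mod 1003)
3^256 ≡ 205^2 = 42025 ≡ 902 (mod 1003)
3^512 ≡ 902^2 = 813604 ≡ 171 (mod 1003)
1002 = 512 + 256 + 128 + 64 + 32 + 8 + 2 in binary powers of 2.
So 3^1002 ≡ 171 · 902 · 205 · 375 · 86 · 543 · 9 ≡ 144 (mod 1003).
Since 144 ≠ 1, base 3 is a Fermat witness: 1003 is composite.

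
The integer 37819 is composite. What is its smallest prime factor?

59

37819 is odd.
Digit sum 28, not divisible by 3.
Ends in 9: not divisible by 5.
7: 37819 = 7·5402 + 5
11: 37819 = 11·3438 + 1
13: 37819 = 13·2909 + 2
17: 37819 = 17·2224 + 11
19: 37819 = 19·1990 + 9
23: 37819 = 23·1644 + 7
29: 37819 = 29·1304 + 3
31: 37819 = 31·1219 + 30
37: 37819 = 37·1022 + 5
41: 37819 = 41·922 + 17
43: 37819 = 43·879 + 22
47: 37819 = 47·804 + 31
53: 37819 = 53·713 + 30
59: 37819 = 59·641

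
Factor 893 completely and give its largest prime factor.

47

893 = 19 · 47
47 is prime.
So 893 = 19 · 47; the largest prime factor is 47.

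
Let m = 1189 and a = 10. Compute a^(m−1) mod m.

426

10^1 ≡ 10 (mod 1189)
10^2 ≡ 10^2 = 100 ≡ 100 (mod 1189)
10^4 ≡ 100^2 = 10000 ≡ 488 (mod 1189)
10^8 ≡ 488^2 = 238144 ≡ 344 (mod 1189)
10^16 ≡ 344^2 = 118336 ≡ 625 (mod 1189)
10^32 ≡ 625^2 = 390625 ≡ 633 (mod 1189)
10^64 ≡ 633^2 = 400689 ≡ 1185 (mod 1189)
10^128 ≡ 1185^2 = 1404225 ≡ 16 (mod 1189)
10^256 ≡ 16^2 = 256 ≡ 256 (mod 1189)
10^512 ≡ 256^2 = 65536 ≡ 141 (mod 1189)
10^1024 ≡ 141^2 = 19881 ≡ 857 (mod 1189)
1188 = 1024 + 128 + 32 + 4 in binary powers of 2.
So 10^1188 ≡ 857 · 16 · 633 · 488 ≡ 426 (mod 1189).
Since 426 ≠ 1, base 10 is a Fermat witness: 1189 is composite.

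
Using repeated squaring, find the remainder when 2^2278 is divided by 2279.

78

2^1 ≡ 2 (mod 2279)
2^2 ≡ 2^2 = 4 ≡ 4 (mod 2279)
2^4 ≡ 4^2 = 16 ≡ 16 (mod 2279)
2^8 ≡ 16^2 = 256 ≡ 256 (mod 2279)
2^16 ≡ 256^2 = 65536 ≡ 1724 (mod 2279)
2^32 ≡ 1724^2 = 2972176 ≡ 360 (mod 2279)
2^64 ≡ 360^2 = 129600 ≡ 1976 (mod 2279)
2^128 ≡ 1976^2 = 3904576 ≡ 649 (mod 2279)
2^256 ≡ 649^2 = 421201 ≡ 1865 (mod 2279)
2^512 ≡ 1865^2 = 3478225 ≡ 471 (mod 2279)
2^1024 ≡ 471^2 = 221841 ≡ 778 (mod 2279)
2^2048 ≡ 778^2 = 605284 ≡ 1349 (mod 2279)
2278 = 2048 + 128 + 64 + 32 + 4 + 2 in binary powers of 2.
So 2^2278 ≡ 1349 · 649 · 1976 · 360 · 16 · 4 ≡ 78 (mod 2279).
Since 78 ≠ 1, base 2 is a Fermat witness: 2279 is composite.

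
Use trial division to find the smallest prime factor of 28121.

61

28121 is odd.
Digit sum 14, not divisible by 3.
Ends in 1: not divisible by 5.
7: 28121 = 7·4017 + 2
11: 28121 = 11·2556 + 5
13: 28121 = 13·2163 + 2
17: 28121 = 17·1654 + 3
19: 28121 = 19·1480 + 1
23: 28121 = 23·1222 + 15
29: 28121 = 29·969 + 20
31: 28121 = 31·907 + 4
37: 28121 = 37·760 + 1
41: 28121 = 41·685 + 36
43: 28121 = 43·653 + 42
47: 28121 = 47·598 + 15
53: 28121 = 53·530 + 31
59: 28121 = 59·476 + 37
61: 28121 = 61·461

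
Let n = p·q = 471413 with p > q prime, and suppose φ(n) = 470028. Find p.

φ(n) = (p−1)(q−1) = n − (p+q) + 1, so p + q = 471413 − 470028 + 1 = 1386.
p and q are the roots of t² − 1386t + 471413 = 0.
Discriminant: 1386² − 4·471413 = 1920996 − 1885652 = 35344; √35344 = 188.
q = (1386 − 188)/2 = 599, p = (1386 + 188)/2 = 787.
Check: 599 · 787 = 471413.

787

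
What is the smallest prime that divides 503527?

503527 is odd.
Digit sum 22, not divisible by 3.
Ends in 7: not divisible by 5.
7: 503527 = 7·71932 + 3
11: 503527 = 11·45775 + 2
13: 503527 = 13·38732 + 11
17: 503527 = 17·29619 + 4
19: 503527 = 19·26501 + 8
23: 503527 = 23·21892 + 11
29: 503527 = 29·17363

29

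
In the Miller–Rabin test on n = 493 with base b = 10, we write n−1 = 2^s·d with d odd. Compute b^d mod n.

292

493 − 1 = 492 = 2^2 · 123, so d = 123.
10^1 ≡ 10 (mod 493)
10^2 ≡ 10^2 = 100 ≡ 100 (mod 493)
10^4 ≡ 100^2 = 10000 ≡ 140 (mod 493)
10^8 ≡ 140^2 = 19600 ≡ 373 (mod 493)
10^16 ≡ 373^2 = 139129 ≡ 103 (mod 493)
10^32 ≡ 103^2 = 10609 ≡ 256 (mod 493)
10^64 ≡ 256^2 = 65536 ≡ 460 (mod 493)
123 = 64 + 32 + 16 + 8 + 2 + 1 in binary powers of 2.
So 10^123 ≡ 460 · 256 · 103 · 373 · 100 · 10 ≡ 292 (mod 493).
Squaring chain: 292 → 468; never reaches −1, so base 10 is a Miller–Rabin witness that 493 is composite.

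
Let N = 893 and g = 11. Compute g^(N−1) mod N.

11^1 ≡ 11 (mod 893)
11^2 ≡ 11^2 = 121 ≡ 121 (mod 893)
11^4 ≡ 121^2 = 14641 ≡ 353 (mod 893)
11^8 ≡ 353^2 = 124609 ≡ 482 (mod 893)
11^16 ≡ 482^2 = 232324 ≡ 144 (mod 893)
11^32 ≡ 144^2 = 20736 ≡ 197 (mod 893)
11^64 ≡ 197^2 = 38809 ≡ 410 (mod 893)
11^128 ≡ 410^2 = 168100 ≡ 216 (mod 893)
11^256 ≡ 216^2 = 46656 ≡ 220 (mod 893)
11^512 ≡ 220^2 = 48400 ≡ 178 (mod 893)
892 = 512 + 256 + 64 + 32 + 16 + 8 + 4 in binary powers of 2.
So 11^892 ≡ 178 · 220 · 410 · 197 · 144 · 482 · 353 ≡ 410 (mod 893).
Since 410 ≠ 1, base 11 is a Fermat witness: 893 is composite.

410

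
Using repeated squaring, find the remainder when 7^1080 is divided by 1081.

1061

7^1 ≡ 7 (mod 1081)
7^2 ≡ 7^2 = 49 ≡ 49 (mod 1081)
7^4 ≡ 49^2 = 2401 ≡ 239 (mod 1081)
7^8 ≡ 239^2 = 57121 ≡ 909 (mod 1081)
7^16 ≡ 909^2 = 826281 ≡ 397 (mod 1081)
7^32 ≡ 397^2 = 157609 ≡ 864 (mod 1081)
7^64 ≡ 864^2 = 746496 ≡ 606 (mod 1081)
7^128 ≡ 606^2 = 367236 ≡ 777 (mod 1081)
7^256 ≡ 777^2 = 603729 ≡ 531 (mod 1081)
7^512 ≡ 531^2 = 281961 ≡ 901 (mod 1081)
7^1024 ≡ 901^2 = 811801 ≡ 1051 (mod 1081)
1080 = 1024 + 32 + 16 + 8 in binary powers of 2.
So 7^1080 ≡ 1051 · 864 · 397 · 909 ≡ 1061 (mod 1081).
Since 1061 ≠ 1, base 7 is a Fermat witness: 1081 is composite.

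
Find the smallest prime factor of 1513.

1513 is odd.
Digit sum 10, not divisible by 3.
Ends in 3: not divisible by 5.
7: 1513 = 7·216 + 1
11: 1513 = 11·137 + 6
13: 1513 = 13·116 + 5
17: 1513 = 17·89

17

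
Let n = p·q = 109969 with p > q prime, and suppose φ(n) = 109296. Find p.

397

φ(n) = (p−1)(q−1) = n − (p+q) + 1, so p + q = 109969 − 109296 + 1 = 674.
p and q are the roots of t² − 674t + 109969 = 0.
Discriminant: 674² − 4·109969 = 454276 − 439876 = 14400; √14400 = 120.
q = (674 − 120)/2 = 277, p = (674 + 120)/2 = 397.
Check: 277 · 397 = 109969.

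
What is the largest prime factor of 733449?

733449 = 3 · 244483
244483 = 41 · 5963
5963 = 67 · 89
89 is prime.
So 733449 = 3 · 41 · 67 · 89; the largest prime factor is 89.

89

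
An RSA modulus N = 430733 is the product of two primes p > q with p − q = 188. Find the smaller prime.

569

Since p = q + 188, we have 430733 = q(q + 188), so q² + 188q − 430733 = 0.
Discriminant: 188² + 4·430733 = 35344 + 1722932 = 1758276; √1758276 = 1326.
q = (−188 + 1326)/2 = 569, and p = q + 188 = 757.
Check: 569 · 757 = 430733.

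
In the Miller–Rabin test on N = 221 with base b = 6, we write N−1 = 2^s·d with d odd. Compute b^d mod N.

150

221 − 1 = 220 = 2^2 · 55, so d = 55.
6^1 ≡ 6 (mod 221)
6^2 ≡ 6^2 = 36 ≡ 36 (mod 221)
6^4 ≡ 36^2 = 1296 ≡ 191 (mod 221)
6^8 ≡ 191^2 = 36481 ≡ 16 (mod 221)
6^16 ≡ 16^2 = 256 ≡ 35 (mod 221)
6^32 ≡ 35^2 = 1225 ≡ 120 (mod 221)
55 = 32 + 16 + 4 + 2 + 1 in binary powers of 2.
So 6^55 ≡ 120 · 35 · 191 · 36 · 6 ≡ 150 (mod 221).
Squaring chain: 150 → 179; never reaches −1, so base 6 is a Miller–Rabin witness that 221 is composite.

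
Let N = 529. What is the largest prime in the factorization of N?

23

529 = 23 · 23
23 = 23 · 1
So 529 = 23^2; the largest prime factor is 23.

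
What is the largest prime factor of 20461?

20461 = 7 · 2923
2923 = 37 · 79
79 is prime.
So 20461 = 7 · 37 · 79; the largest prime factor is 79.

79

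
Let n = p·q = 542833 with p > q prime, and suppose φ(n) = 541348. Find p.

839

φ(n) = (p−1)(q−1) = n − (p+q) + 1, so p + q = 542833 − 541348 + 1 = 1486.
p and q are the roots of t² − 1486t + 542833 = 0.
Discriminant: 1486² − 4·542833 = 2208196 − 2171332 = 36864; √36864 = 192.
q = (1486 − 192)/2 = 647, p = (1486 + 192)/2 = 839.
Check: 647 · 839 = 542833.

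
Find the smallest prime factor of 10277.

43

10277 is odd.
Digit sum 17, not divisible by 3.
Ends in 7: not divisible by 5.
7: 10277 = 7·1468 + 1
11: 10277 = 11·934 + 3
13: 10277 = 13·790 + 7
17: 10277 = 17·604 + 9
19: 10277 = 19·540 + 17
23: 10277 = 23·446 + 19
29: 10277 = 29·354 + 11
31: 10277 = 31·331 + 16
37: 10277 = 37·277 + 28
41: 10277 = 41·250 + 27
43: 10277 = 43·239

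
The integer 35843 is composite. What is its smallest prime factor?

73

35843 is odd.
Digit sum 23, not divisible by 3.
Ends in 3: not divisible by 5.
7: 35843 = 7·5120 + 3
11: 35843 = 11·3258 + 5
13: 35843 = 13·2757 + 2
17: 35843 = 17·2108 + 7
19: 35843 = 19·1886 + 9
23: 35843 = 23·1558 + 9
29: 35843 = 29·1235 + 28
31: 35843 = 31·1156 + 7
37: 35843 = 37·968 + 27
41: 35843 = 41·874 + 9
43: 35843 = 43·833 + 24
47: 35843 = 47·762 + 29
53: 35843 = 53·676 + 15
59: 35843 = 59·607 + 30
61: 35843 = 61·587 + 36
67: 35843 = 67·534 + 65
71: 35843 = 71·504 + 59
73: 35843 = 73·491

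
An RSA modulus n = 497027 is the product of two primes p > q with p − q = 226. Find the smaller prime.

Since p = q + 226, we have 497027 = q(q + 226), so q² + 226q − 497027 = 0.
Discriminant: 226² + 4·497027 = 51076 + 1988108 = 2039184; √2039184 = 1428.
q = (−226 + 1428)/2 = 601, and p = q + 226 = 827.
Check: 601 · 827 = 497027.

601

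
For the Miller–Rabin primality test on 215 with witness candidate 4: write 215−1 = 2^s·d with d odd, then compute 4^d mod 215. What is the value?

59

215 − 1 = 214 = 2^1 · 107, so d = 107.
4^1 ≡ 4 (mod 215)
4^2 ≡ 4^2 = 16 ≡ 16 (mod 215)
4^4 ≡ 16^2 = 256 ≡ 41 (mod 215)
4^8 ≡ 41^2 = 1681 ≡ 176 (mod 215)
4^16 ≡ 176^2 = 30976 ≡ 16 (mod 215)
4^32 ≡ 16^2 = 256 ≡ 41 (mod 215)
4^64 ≡ 41^2 = 1681 ≡ 176 (mod 215)
107 = 64 + 32 + 8 + 2 + 1 in binary powers of 2.
So 4^107 ≡ 176 · 41 · 176 · 16 · 4 ≡ 59 (mod 215).
Squaring chain: 59; never reaches −1, so base 4 is a Miller–Rabin witness that 215 is composite.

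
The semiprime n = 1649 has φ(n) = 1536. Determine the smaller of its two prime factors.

φ(n) = (p−1)(q−1) = n − (p+q) + 1, so p + q = 1649 − 1536 + 1 = 114.
p and q are the roots of t² − 114t + 1649 = 0.
Discriminant: 114² − 4·1649 = 12996 − 6596 = 6400; √6400 = 80.
q = (114 − 80)/2 = 17, p = (114 + 80)/2 = 97.
Check: 17 · 97 = 1649.

17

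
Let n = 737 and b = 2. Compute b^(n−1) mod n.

86

2^1 ≡ 2 (mod 737)
2^2 ≡ 2^2 = 4 ≡ 4 (mod 737)
2^4 ≡ 4^2 = 16 ≡ 16 (mod 737)
2^8 ≡ 16^2 = 256 ≡ 256 (mod 737)
2^16 ≡ 256^2 = 65536 ≡ 680 (mod 737)
2^32 ≡ 680^2 = 462400 ≡ 301 (mod 737)
2^64 ≡ 301^2 = 90601 ≡ 687 (mod 737)
2^128 ≡ 687^2 = 471969 ≡ 289 (mod 737)
2^256 ≡ 289^2 = 83521 ≡ 240 (mod 737)
2^512 ≡ 240^2 = 57600 ≡ 114 (mod 737)
736 = 512 + 128 + 64 + 32 in binary powers of 2.
So 2^736 ≡ 114 · 289 · 687 · 301 ≡ 86 (mod 737).
Since 86 ≠ 1, base 2 is a Fermat witness: 737 is composite.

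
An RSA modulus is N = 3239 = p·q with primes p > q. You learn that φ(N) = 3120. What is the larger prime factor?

φ(n) = (p−1)(q−1) = n − (p+q) + 1, so p + q = 3239 − 3120 + 1 = 120.
p and q are the roots of t² − 120t + 3239 = 0.
Discriminant: 120² − 4·3239 = 14400 − 12956 = 1444; √1444 = 38.
q = (120 − 38)/2 = 41, p = (120 + 38)/2 = 79.
Check: 41 · 79 = 3239.

79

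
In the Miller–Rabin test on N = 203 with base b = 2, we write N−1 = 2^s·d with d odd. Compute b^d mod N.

203 − 1 = 202 = 2^1 · 101, so d = 101.
2^1 ≡ 2 (mod 203)
2^2 ≡ 2^2 = 4 ≡ 4 (mod 203)
2^4 ≡ 4^2 = 16 ≡ 16 (mod 203)
2^8 ≡ 16^2 = 256 ≡ 53 (mod 203)
2^16 ≡ 53^2 = 2809 ≡ 170 (mod 203)
2^32 ≡ 170^2 = 28900 ≡ 74 (mod 203)
2^64 ≡ 74^2 = 5476 ≡ 198 (mod 203)
101 = 64 + 32 + 4 + 1 in binary powers of 2.
So 2^101 ≡ 198 · 74 · 16 · 2 ≡ 137 (mod 203).
Squaring chain: 137; never reaches −1, so base 2 is a Miller–Rabin witness that 203 is composite.

137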